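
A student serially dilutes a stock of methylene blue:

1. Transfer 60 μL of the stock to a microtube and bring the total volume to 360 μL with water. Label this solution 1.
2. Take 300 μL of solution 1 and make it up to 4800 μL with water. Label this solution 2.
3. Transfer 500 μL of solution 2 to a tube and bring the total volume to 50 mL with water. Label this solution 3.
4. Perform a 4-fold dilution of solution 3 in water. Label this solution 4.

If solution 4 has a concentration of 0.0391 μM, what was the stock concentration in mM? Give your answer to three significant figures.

Step 1: 60 μL brought to 360 μL → factor 360/60 = 6
Step 2: 300 μL brought to 4800 μL → factor 4800/300 = 16
Step 3: 500 μL brought to 50 mL → factor 50000/500 = 100
Step 4: 4-fold → factor 4
Overall dilution factor = 6 × 16 × 100 × 4 = 38400
Stock = 0.0391 μM × 38400 = 1501 μM = 1.50 mM

1.50 mM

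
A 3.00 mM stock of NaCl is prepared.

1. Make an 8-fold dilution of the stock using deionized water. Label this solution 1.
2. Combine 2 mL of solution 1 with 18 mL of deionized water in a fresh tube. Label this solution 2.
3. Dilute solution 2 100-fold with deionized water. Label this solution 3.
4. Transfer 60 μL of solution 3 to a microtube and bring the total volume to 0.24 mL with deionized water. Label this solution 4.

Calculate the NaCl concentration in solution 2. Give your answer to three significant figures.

Step 1: 8-fold → factor 8
Step 2: 2 mL + 18 mL = 20 mL total → factor 20/2 = 10
Dilution factor through solution 2 = 8 × 10 = 80
[solution 2] = 3.00 mM / 80 = 0.0375 mM

0.0375 mM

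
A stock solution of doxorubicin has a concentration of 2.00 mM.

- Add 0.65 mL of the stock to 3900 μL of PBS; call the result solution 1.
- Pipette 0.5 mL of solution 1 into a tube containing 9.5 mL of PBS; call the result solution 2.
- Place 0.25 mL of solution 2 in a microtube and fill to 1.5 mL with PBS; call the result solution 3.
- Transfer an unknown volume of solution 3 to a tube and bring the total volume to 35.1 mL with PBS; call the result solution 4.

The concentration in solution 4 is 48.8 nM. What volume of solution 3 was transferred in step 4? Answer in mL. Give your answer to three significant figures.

0.719 mL

Step 1: 0.65 mL + 3900 μL = 4.55 mL total → factor 4.55/0.65 = 7
Step 2: 0.5 mL + 9.5 mL = 10 mL total → factor 10/0.5 = 20
Step 3: 0.25 mL brought to 1.5 mL → factor 1.5/0.25 = 6
Step 4: v brought to 35.1 mL → factor = 35.1 mL/v
Product of known-step factors = 840
Overall factor = 2.00 mM / (48.8 nM) = 40984
Step-4 factor = 40984 / 840 = 48.79
v = 35.1 mL / 48.79 = 0.719 mL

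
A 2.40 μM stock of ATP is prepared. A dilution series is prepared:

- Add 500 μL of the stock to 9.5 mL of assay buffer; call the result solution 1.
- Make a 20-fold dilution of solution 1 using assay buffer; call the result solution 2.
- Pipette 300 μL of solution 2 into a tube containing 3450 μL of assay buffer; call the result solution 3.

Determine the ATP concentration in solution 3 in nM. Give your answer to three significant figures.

0.480 nM

Step 1: 500 μL + 9.5 mL = 10000 μL total → factor 10000/500 = 20
Step 2: 20-fold → factor 20
Step 3: 300 μL + 3450 μL = 3750 μL total → factor 3750/300 = 12.5
Overall dilution factor = 20 × 20 × 12.5 = 5000
Final = 2.40 μM / 5000 = 0.0004800 μM = 0.480 nM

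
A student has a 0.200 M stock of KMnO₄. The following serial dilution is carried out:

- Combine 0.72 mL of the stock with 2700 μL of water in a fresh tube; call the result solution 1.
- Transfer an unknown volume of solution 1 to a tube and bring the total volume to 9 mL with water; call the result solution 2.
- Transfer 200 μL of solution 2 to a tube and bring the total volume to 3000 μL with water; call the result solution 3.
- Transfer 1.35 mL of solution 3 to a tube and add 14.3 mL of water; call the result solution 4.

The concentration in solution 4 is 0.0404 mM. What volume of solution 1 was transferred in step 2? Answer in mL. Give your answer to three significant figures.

1.50 mL

Step 1: 0.72 mL + 2700 μL = 3.42 mL total → factor 3.42/0.72 = 4.75
Step 2: v brought to 9 mL → factor = 9 mL/v
Step 3: 200 μL brought to 3000 μL → factor 3000/200 = 15
Step 4: 1.35 mL + 14.3 mL = 15.65 mL total → factor 15.65/1.35 = 11.593
Product of known-step factors = 825.97
Overall factor = 0.200 M / (0.0404 mM) = 4950.5
Step-2 factor = 4950.5 / 825.97 = 5.9935
v = 9 mL / 5.9935 = 1.50 mL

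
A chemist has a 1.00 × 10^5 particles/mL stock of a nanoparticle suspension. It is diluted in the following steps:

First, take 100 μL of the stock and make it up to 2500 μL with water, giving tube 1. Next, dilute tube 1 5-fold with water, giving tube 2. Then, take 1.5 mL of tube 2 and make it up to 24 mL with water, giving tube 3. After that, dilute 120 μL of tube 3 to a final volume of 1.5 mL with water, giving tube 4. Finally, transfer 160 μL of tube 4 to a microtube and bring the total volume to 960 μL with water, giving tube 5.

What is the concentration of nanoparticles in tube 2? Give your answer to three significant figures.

Step 1: 100 μL brought to 2500 μL → factor 2500/100 = 25
Step 2: 5-fold → factor 5
Dilution factor through tube 2 = 25 × 5 = 125
[tube 2] = 1.00 × 10^5 particles/mL / 125 = 800 particles/mL

800 particles/mL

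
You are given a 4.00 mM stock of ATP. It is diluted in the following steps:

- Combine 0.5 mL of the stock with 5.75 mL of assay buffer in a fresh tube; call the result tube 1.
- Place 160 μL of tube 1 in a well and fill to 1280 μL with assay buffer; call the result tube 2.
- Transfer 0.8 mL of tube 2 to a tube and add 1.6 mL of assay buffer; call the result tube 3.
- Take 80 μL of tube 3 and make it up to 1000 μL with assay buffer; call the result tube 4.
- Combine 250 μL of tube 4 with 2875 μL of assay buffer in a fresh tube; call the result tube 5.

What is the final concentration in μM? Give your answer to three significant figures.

0.0853 μM

Step 1: 0.5 mL + 5.75 mL = 6.25 mL total → factor 6.25/0.5 = 12.5
Step 2: 160 μL brought to 1280 μL → factor 1280/160 = 8
Step 3: 0.8 mL + 1.6 mL = 2.4 mL total → factor 2.4/0.8 = 3
Step 4: 80 μL brought to 1000 μL → factor 1000/80 = 12.5
Step 5: 250 μL + 2875 μL = 3125 μL total → factor 3125/250 = 12.5
Overall dilution factor = 12.5 × 8 × 3 × 12.5 × 12.5 = 46875
Final = 4.00 mM / 46875 = 8.533 × 10^-5 mM = 0.0853 μM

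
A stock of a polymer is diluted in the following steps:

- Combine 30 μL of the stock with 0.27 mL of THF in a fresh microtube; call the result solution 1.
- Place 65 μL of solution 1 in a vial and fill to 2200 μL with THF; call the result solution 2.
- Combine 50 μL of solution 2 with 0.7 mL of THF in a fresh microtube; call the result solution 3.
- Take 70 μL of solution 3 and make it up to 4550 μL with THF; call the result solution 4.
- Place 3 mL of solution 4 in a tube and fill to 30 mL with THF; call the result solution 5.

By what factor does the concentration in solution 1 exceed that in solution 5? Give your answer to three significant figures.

3.30 × 10^5

Step 1: 30 μL + 0.27 mL = 300 μL total → factor 300/30 = 10
Step 2: 65 μL brought to 2200 μL → factor 2200/65 = 33.846
Step 3: 50 μL + 0.7 mL = 750 μL total → factor 750/50 = 15
Step 4: 70 μL brought to 4550 μL → factor 4550/70 = 65
Step 5: 3 mL brought to 30 mL → factor 30/3 = 10
Dilution factor to solution 1 = 10; to solution 5 = 3.3 × 10^6
[solution 1]/[solution 5] = (factor to solution 5)/(factor to solution 1) = 3.3 × 10^6/10 = 3.30 × 10^5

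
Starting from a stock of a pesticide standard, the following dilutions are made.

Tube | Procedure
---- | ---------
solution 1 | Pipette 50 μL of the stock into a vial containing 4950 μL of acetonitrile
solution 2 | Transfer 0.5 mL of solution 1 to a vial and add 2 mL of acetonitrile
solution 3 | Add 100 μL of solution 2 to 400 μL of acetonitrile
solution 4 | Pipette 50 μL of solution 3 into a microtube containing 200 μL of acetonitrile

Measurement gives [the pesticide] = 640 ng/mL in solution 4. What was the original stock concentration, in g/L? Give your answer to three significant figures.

Step 1: 50 μL + 4950 μL = 5000 μL total → factor 5000/50 = 100
Step 2: 0.5 mL + 2 mL = 2.5 mL total → factor 2.5/0.5 = 5
Step 3: 100 μL + 400 μL = 500 μL total → factor 500/100 = 5
Step 4: 50 μL + 200 μL = 250 μL total → factor 250/50 = 5
Overall dilution factor = 100 × 5 × 5 × 5 = 12500
Stock = 640 ng/mL × 12500 = 8.000 × 10^6 ng/mL = 8.00 g/L

8.00 g/L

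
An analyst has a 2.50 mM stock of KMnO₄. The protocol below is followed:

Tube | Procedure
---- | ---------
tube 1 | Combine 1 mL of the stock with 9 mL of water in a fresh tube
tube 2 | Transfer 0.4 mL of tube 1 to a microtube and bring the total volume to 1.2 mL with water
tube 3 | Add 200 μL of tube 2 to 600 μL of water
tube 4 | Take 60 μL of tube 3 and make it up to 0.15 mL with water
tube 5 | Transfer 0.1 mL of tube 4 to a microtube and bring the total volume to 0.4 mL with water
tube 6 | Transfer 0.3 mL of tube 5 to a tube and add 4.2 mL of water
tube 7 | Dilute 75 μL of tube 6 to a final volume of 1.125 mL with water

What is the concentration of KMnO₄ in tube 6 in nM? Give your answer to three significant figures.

139 nM

Step 1: 1 mL + 9 mL = 10 mL total → factor 10/1 = 10
Step 2: 0.4 mL brought to 1.2 mL → factor 1.2/0.4 = 3
Step 3: 200 μL + 600 μL = 800 μL total → factor 800/200 = 4
Step 4: 60 μL brought to 0.15 mL → factor 150/60 = 2.5
Step 5: 0.1 mL brought to 0.4 mL → factor 0.4/0.1 = 4
Step 6: 0.3 mL + 4.2 mL = 4.5 mL total → factor 4.5/0.3 = 15
Dilution factor through tube 6 = 10 × 3 × 4 × 2.5 × 4 × 15 = 18000
[tube 6] = 2.50 mM / 18000 = 0.0001389 mM = 139 nM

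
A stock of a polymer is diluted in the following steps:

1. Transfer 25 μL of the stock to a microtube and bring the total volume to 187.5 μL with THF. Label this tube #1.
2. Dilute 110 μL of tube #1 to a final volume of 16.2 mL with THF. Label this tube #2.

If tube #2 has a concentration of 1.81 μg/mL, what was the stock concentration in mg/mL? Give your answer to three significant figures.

2.00 mg/mL

Step 1: 25 μL brought to 187.5 μL → factor 187.5/25 = 7.5
Step 2: 110 μL brought to 16.2 mL → factor 16200/110 = 147.27
Overall dilution factor = 7.5 × 147.27 = 1104.5
Stock = 1.81 μg/mL × 1104.5 = 1999 μg/mL = 2.00 mg/mL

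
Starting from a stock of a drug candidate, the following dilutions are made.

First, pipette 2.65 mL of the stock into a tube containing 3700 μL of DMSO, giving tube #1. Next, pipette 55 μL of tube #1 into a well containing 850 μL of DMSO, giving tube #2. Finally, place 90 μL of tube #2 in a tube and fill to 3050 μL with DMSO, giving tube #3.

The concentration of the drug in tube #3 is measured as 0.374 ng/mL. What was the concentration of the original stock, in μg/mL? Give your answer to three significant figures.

0.500 μg/mL

Step 1: 2.65 mL + 3700 μL = 6.35 mL total → factor 6.35/2.65 = 2.3962
Step 2: 55 μL + 850 μL = 905 μL total → factor 905/55 = 16.455
Step 3: 90 μL brought to 3050 μL → factor 3050/90 = 33.889
Overall dilution factor = 2.3962 × 16.455 × 33.889 = 1336.2
Stock = 0.374 ng/mL × 1336.2 = 499.7 ng/mL = 0.500 μg/mL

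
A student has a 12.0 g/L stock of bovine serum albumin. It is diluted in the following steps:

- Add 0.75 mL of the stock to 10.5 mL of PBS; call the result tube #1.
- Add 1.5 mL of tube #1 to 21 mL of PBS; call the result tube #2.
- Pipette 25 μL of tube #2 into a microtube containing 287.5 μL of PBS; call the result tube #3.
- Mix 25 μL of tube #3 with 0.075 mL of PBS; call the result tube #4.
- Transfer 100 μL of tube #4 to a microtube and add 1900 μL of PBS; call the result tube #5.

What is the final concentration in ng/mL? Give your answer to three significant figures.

Step 1: 0.75 mL + 10.5 mL = 11.25 mL total → factor 11.25/0.75 = 15
Step 2: 1.5 mL + 21 mL = 22.5 mL total → factor 22.5/1.5 = 15
Step 3: 25 μL + 287.5 μL = 312.5 μL total → factor 312.5/25 = 12.5
Step 4: 25 μL + 0.075 mL = 100 μL total → factor 100/25 = 4
Step 5: 100 μL + 1900 μL = 2000 μL total → factor 2000/100 = 20
Overall dilution factor = 15 × 15 × 12.5 × 4 × 20 = 2.25 × 10^5
Final = 12.0 g/L / 2.25 × 10^5 = 5.333 × 10^-5 g/L = 53.3 ng/mL

53.3 ng/mL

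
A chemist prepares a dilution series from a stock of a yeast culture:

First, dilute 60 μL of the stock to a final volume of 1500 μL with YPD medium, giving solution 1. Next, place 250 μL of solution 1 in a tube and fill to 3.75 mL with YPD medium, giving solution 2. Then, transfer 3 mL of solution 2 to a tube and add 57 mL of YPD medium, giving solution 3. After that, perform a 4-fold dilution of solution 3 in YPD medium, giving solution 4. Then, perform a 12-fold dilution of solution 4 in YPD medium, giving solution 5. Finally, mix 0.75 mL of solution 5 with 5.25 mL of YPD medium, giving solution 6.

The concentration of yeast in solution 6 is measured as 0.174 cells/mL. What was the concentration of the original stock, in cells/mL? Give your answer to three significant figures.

Step 1: 60 μL brought to 1500 μL → factor 1500/60 = 25
Step 2: 250 μL brought to 3.75 mL → factor 3750/250 = 15
Step 3: 3 mL + 57 mL = 60 mL total → factor 60/3 = 20
Step 4: 4-fold → factor 4
Step 5: 12-fold → factor 12
Step 6: 0.75 mL + 5.25 mL = 6 mL total → factor 6/0.75 = 8
Overall dilution factor = 25 × 15 × 20 × 4 × 12 × 8 = 2.88 × 10^6
Stock = 0.174 cells/mL × 2.88 × 10^6 = 5.01 × 10^5 cells/mL

5.01 × 10^5 cells/mL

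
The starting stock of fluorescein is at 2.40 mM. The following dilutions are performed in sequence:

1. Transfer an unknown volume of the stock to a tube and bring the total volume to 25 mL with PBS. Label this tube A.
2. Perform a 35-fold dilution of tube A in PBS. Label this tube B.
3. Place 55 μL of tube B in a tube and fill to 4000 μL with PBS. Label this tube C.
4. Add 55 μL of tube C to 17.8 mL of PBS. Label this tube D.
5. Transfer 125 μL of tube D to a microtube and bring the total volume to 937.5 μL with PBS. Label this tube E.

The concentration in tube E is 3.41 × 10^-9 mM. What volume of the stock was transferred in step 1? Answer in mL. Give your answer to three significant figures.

0.220 mL

Step 1: v brought to 25 mL → factor = 25 mL/v
Step 2: 35-fold → factor 35
Step 3: 55 μL brought to 4000 μL → factor 4000/55 = 72.727
Step 4: 55 μL + 17.8 mL = 17855 μL total → factor 17855/55 = 324.64
Step 5: 125 μL brought to 937.5 μL → factor 937.5/125 = 7.5
Product of known-step factors = 6.1976 × 10^6
Overall factor = 2.40 mM / (3.41 × 10^-9 mM) = 7.0381 × 10^8
Step-1 factor = 7.0381 × 10^8 / 6.1976 × 10^6 = 113.56
v = 25 mL / 113.56 = 0.220 mL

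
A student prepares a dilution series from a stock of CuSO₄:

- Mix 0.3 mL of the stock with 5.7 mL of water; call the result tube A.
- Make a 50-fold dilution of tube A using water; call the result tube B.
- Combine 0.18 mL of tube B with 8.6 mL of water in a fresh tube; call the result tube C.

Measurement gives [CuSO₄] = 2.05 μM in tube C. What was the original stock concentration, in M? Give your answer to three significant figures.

0.100 M

Step 1: 0.3 mL + 5.7 mL = 6 mL total → factor 6/0.3 = 20
Step 2: 50-fold → factor 50
Step 3: 0.18 mL + 8.6 mL = 8.78 mL total → factor 8.78/0.18 = 48.778
Overall dilution factor = 20 × 50 × 48.778 = 48778
Stock = 2.05 μM × 48778 = 9.999 × 10^4 μM = 0.100 M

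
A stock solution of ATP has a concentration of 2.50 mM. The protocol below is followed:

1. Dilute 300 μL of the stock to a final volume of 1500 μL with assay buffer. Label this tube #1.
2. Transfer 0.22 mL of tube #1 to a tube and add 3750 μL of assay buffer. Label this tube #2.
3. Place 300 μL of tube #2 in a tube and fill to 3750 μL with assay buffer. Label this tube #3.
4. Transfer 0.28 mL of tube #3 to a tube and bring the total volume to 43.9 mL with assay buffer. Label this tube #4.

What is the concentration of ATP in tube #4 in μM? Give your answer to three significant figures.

0.0141 μM

Step 1: 300 μL brought to 1500 μL → factor 1500/300 = 5
Step 2: 0.22 mL + 3750 μL = 3.97 mL total → factor 3.97/0.22 = 18.045
Step 3: 300 μL brought to 3750 μL → factor 3750/300 = 12.5
Step 4: 0.28 mL brought to 43.9 mL → factor 43.9/0.28 = 156.79
Overall dilution factor = 5 × 18.045 × 12.5 × 156.79 = 1.7683 × 10^5
Final = 2.50 mM / 1.7683 × 10^5 = 1.414 × 10^-5 mM = 0.0141 μM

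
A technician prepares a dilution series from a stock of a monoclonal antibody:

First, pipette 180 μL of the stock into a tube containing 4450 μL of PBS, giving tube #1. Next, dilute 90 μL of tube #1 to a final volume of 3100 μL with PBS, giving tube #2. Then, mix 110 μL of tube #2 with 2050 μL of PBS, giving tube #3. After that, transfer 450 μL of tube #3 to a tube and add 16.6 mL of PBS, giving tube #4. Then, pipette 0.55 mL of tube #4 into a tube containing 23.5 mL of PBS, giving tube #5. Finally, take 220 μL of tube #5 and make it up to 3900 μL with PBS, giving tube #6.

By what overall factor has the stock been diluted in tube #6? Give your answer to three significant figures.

5.11 × 10^8

Step 1: 180 μL + 4450 μL = 4630 μL total → factor 4630/180 = 25.722
Step 2: 90 μL brought to 3100 μL → factor 3100/90 = 34.444
Step 3: 110 μL + 2050 μL = 2160 μL total → factor 2160/110 = 19.636
Step 4: 450 μL + 16.6 mL = 17050 μL total → factor 17050/450 = 37.889
Step 5: 0.55 mL + 23.5 mL = 24.05 mL total → factor 24.05/0.55 = 43.727
Step 6: 220 μL brought to 3900 μL → factor 3900/220 = 17.727
Overall dilution factor = 25.722 × 34.444 × 19.636 × 37.889 × 43.727 × 17.727 = 5.1097 × 10^8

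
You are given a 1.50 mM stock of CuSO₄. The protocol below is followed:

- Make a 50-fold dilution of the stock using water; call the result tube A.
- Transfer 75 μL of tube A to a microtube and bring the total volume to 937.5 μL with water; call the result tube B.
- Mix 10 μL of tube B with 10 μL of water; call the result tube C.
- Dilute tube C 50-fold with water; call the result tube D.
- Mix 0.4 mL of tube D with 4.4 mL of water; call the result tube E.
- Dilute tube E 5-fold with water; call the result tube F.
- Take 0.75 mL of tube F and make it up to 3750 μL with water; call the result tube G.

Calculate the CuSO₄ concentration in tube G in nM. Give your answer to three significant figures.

Step 1: 50-fold → factor 50
Step 2: 75 μL brought to 937.5 μL → factor 937.5/75 = 12.5
Step 3: 10 μL + 10 μL = 20 μL total → factor 20/10 = 2
Step 4: 50-fold → factor 50
Step 5: 0.4 mL + 4.4 mL = 4.8 mL total → factor 4.8/0.4 = 12
Step 6: 5-fold → factor 5
Step 7: 0.75 mL brought to 3750 μL → factor 3.75/0.75 = 5
Dilution factor through tube G = 50 × 12.5 × 2 × 50 × 12 × 5 × 5 = 1.875 × 10^7
[tube G] = 1.50 mM / 1.875 × 10^7 = 8.000 × 10^-8 mM = 0.0800 nM

0.0800 nM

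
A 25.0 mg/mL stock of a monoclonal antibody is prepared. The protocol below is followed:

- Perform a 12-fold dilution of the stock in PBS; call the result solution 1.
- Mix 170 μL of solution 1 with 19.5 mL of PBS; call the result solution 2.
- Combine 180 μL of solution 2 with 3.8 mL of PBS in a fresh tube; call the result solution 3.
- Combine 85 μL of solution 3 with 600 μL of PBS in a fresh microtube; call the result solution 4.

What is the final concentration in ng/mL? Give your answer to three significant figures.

101 ng/mL

Step 1: 12-fold → factor 12
Step 2: 170 μL + 19.5 mL = 19670 μL total → factor 19670/170 = 115.71
Step 3: 180 μL + 3.8 mL = 3980 μL total → factor 3980/180 = 22.111
Step 4: 85 μL + 600 μL = 685 μL total → factor 685/85 = 8.0588
Overall dilution factor = 12 × 115.71 × 22.111 × 8.0588 = 2.4741 × 10^5
Final = 25.0 mg/mL / 2.4741 × 10^5 = 0.0001010 mg/mL = 101 ng/mL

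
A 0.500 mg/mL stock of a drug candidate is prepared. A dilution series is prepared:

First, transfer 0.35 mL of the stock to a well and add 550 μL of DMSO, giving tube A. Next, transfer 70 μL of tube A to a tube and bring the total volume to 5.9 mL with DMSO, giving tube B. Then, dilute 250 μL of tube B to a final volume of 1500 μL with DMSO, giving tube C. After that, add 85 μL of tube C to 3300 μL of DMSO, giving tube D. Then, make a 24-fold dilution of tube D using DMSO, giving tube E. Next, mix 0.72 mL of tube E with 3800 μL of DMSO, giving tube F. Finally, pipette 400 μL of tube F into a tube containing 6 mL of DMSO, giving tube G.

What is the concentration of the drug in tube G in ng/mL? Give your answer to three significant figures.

0.00401 ng/mL

Step 1: 0.35 mL + 550 μL = 0.9 mL total → factor 0.9/0.35 = 2.5714
Step 2: 70 μL brought to 5.9 mL → factor 5900/70 = 84.286
Step 3: 250 μL brought to 1500 μL → factor 1500/250 = 6
Step 4: 85 μL + 3300 μL = 3385 μL total → factor 3385/85 = 39.824
Step 5: 24-fold → factor 24
Step 6: 0.72 mL + 3800 μL = 4.52 mL total → factor 4.52/0.72 = 6.2778
Step 7: 400 μL + 6 mL = 6400 μL total → factor 6400/400 = 16
Overall dilution factor = 2.5714 × 84.286 × 6 × 39.824 × 24 × 6.2778 × 16 = 1.2484 × 10^8
Final = 0.500 mg/mL / 1.2484 × 10^8 = 4.005 × 10^-9 mg/mL = 0.00401 ng/mL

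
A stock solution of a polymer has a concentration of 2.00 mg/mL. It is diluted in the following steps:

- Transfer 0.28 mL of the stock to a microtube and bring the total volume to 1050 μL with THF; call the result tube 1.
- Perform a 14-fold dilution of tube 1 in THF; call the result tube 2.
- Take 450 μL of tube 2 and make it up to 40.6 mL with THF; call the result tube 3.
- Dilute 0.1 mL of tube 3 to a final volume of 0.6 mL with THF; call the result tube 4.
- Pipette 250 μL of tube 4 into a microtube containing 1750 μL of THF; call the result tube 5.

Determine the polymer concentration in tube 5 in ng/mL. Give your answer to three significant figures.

8.80 ng/mL

Step 1: 0.28 mL brought to 1050 μL → factor 1.05/0.28 = 3.75
Step 2: 14-fold → factor 14
Step 3: 450 μL brought to 40.6 mL → factor 40600/450 = 90.222
Step 4: 0.1 mL brought to 0.6 mL → factor 0.6/0.1 = 6
Step 5: 250 μL + 1750 μL = 2000 μL total → factor 2000/250 = 8
Overall dilution factor = 3.75 × 14 × 90.222 × 6 × 8 = 2.2736 × 10^5
Final = 2.00 mg/mL / 2.2736 × 10^5 = 8.797 × 10^-6 mg/mL = 8.80 ng/mL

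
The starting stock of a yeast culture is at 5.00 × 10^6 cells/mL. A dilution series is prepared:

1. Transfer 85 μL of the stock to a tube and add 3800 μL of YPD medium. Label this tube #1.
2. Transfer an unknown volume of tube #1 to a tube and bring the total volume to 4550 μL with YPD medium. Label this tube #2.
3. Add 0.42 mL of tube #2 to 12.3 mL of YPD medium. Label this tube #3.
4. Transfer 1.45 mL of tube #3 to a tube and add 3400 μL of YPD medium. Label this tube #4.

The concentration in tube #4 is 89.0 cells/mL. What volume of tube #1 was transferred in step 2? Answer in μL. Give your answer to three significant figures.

375 μL

Step 1: 85 μL + 3800 μL = 3885 μL total → factor 3885/85 = 45.706
Step 2: v brought to 4550 μL → factor = 4550 μL/v
Step 3: 0.42 mL + 12.3 mL = 12.72 mL total → factor 12.72/0.42 = 30.286
Step 4: 1.45 mL + 3400 μL = 4.85 mL total → factor 4.85/1.45 = 3.3448
Product of known-step factors = 4630
Overall factor = 5.00 × 10^6 cells/mL / (89.0 cells/mL) = 56180
Step-2 factor = 56180 / 4630 = 12.134
v = 4550 μL / 12.134 = 375 μL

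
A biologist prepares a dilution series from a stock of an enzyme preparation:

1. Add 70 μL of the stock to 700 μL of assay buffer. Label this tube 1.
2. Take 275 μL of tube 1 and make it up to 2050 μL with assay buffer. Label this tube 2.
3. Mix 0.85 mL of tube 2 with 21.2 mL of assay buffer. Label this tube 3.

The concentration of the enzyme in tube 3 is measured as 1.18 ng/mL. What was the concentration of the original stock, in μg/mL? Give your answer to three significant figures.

2.51 μg/mL

Step 1: 70 μL + 700 μL = 770 μL total → factor 770/70 = 11
Step 2: 275 μL brought to 2050 μL → factor 2050/275 = 7.4545
Step 3: 0.85 mL + 21.2 mL = 22.05 mL total → factor 22.05/0.85 = 25.941
Overall dilution factor = 11 × 7.4545 × 25.941 = 2127.2
Stock = 1.18 ng/mL × 2127.2 = 2510 ng/mL = 2.51 μg/mL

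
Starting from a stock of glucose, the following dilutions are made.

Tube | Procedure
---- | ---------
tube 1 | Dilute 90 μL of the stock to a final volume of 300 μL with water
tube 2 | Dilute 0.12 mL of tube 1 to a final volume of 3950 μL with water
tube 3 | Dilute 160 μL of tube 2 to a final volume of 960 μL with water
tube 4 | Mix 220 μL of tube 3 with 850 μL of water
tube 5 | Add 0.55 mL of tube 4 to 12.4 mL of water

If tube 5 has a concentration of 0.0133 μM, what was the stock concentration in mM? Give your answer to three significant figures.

1.00 mM

Step 1: 90 μL brought to 300 μL → factor 300/90 = 3.3333
Step 2: 0.12 mL brought to 3950 μL → factor 3.95/0.12 = 32.917
Step 3: 160 μL brought to 960 μL → factor 960/160 = 6
Step 4: 220 μL + 850 μL = 1070 μL total → factor 1070/220 = 4.8636
Step 5: 0.55 mL + 12.4 mL = 12.95 mL total → factor 12.95/0.55 = 23.545
Overall dilution factor = 3.3333 × 32.917 × 6 × 4.8636 × 23.545 = 75390
Stock = 0.0133 μM × 75390 = 1003 μM = 1.00 mM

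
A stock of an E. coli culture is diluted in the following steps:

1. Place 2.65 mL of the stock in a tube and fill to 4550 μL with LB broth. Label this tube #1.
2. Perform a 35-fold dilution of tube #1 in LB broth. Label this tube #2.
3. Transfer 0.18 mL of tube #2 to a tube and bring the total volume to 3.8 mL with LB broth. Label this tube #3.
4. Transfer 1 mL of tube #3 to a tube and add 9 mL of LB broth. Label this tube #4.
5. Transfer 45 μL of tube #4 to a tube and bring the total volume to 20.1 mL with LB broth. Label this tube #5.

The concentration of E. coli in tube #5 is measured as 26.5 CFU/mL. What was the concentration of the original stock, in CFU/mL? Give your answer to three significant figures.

1.50 × 10^8 CFU/mL

Step 1: 2.65 mL brought to 4550 μL → factor 4.55/2.65 = 1.717
Step 2: 35-fold → factor 35
Step 3: 0.18 mL brought to 3.8 mL → factor 3.8/0.18 = 21.111
Step 4: 1 mL + 9 mL = 10 mL total → factor 10/1 = 10
Step 5: 45 μL brought to 20.1 mL → factor 20100/45 = 446.67
Overall dilution factor = 1.717 × 35 × 21.111 × 10 × 446.67 = 5.6667 × 10^6
Stock = 26.5 CFU/mL × 5.6667 × 10^6 = 1.50 × 10^8 CFU/mL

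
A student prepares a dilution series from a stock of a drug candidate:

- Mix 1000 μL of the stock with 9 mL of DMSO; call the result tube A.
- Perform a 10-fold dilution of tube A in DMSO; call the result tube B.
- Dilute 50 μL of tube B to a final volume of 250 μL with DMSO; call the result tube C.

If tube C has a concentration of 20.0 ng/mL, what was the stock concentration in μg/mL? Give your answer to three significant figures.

Step 1: 1000 μL + 9 mL = 10000 μL total → factor 10000/1000 = 10
Step 2: 10-fold → factor 10
Step 3: 50 μL brought to 250 μL → factor 250/50 = 5
Overall dilution factor = 10 × 10 × 5 = 500
Stock = 20.0 ng/mL × 500 = 1.000 × 10^4 ng/mL = 10.0 μg/mL

10.0 μg/mL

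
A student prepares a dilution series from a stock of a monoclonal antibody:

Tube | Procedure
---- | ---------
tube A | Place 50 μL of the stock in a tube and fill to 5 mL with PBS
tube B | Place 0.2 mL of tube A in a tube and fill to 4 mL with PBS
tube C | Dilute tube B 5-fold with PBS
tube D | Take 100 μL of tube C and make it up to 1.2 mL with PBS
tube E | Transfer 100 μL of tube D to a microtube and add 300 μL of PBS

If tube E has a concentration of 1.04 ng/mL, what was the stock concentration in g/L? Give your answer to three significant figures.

Step 1: 50 μL brought to 5 mL → factor 5000/50 = 100
Step 2: 0.2 mL brought to 4 mL → factor 4/0.2 = 20
Step 3: 5-fold → factor 5
Step 4: 100 μL brought to 1.2 mL → factor 1200/100 = 12
Step 5: 100 μL + 300 μL = 400 μL total → factor 400/100 = 4
Overall dilution factor = 100 × 20 × 5 × 12 × 4 = 4.8 × 10^5
Stock = 1.04 ng/mL × 4.8 × 10^5 = 4.992 × 10^5 ng/mL = 0.499 g/L

0.499 g/L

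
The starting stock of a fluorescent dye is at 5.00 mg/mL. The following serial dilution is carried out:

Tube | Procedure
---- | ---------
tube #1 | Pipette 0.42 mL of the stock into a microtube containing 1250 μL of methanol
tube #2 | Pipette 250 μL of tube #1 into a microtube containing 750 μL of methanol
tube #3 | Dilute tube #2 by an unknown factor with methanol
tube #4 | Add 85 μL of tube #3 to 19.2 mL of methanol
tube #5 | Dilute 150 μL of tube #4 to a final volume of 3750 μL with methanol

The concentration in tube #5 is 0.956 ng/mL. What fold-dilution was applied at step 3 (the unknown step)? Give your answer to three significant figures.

58.0-fold

Step 1: 0.42 mL + 1250 μL = 1.67 mL total → factor 1.67/0.42 = 3.9762
Step 2: 250 μL + 750 μL = 1000 μL total → factor 1000/250 = 4
Step 3: unknown factor x
Step 4: 85 μL + 19.2 mL = 19285 μL total → factor 19285/85 = 226.88
Step 5: 150 μL brought to 3750 μL → factor 3750/150 = 25
Product of known-step factors = 90213
Overall factor = 5.00 mg/mL / (0.956 ng/mL) = 5.2301 × 10^6
x = 5.2301 × 10^6 / 90213 = 58.0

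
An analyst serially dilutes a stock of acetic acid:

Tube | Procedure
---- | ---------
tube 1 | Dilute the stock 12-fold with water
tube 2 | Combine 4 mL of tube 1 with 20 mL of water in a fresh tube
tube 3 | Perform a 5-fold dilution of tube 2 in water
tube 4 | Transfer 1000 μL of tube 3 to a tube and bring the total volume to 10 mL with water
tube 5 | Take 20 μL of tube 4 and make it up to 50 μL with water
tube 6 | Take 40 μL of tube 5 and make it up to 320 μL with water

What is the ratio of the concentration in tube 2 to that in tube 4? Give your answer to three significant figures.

Step 1: 12-fold → factor 12
Step 2: 4 mL + 20 mL = 24 mL total → factor 24/4 = 6
Step 3: 5-fold → factor 5
Step 4: 1000 μL brought to 10 mL → factor 10000/1000 = 10
Dilution factor to tube 2 = 72; to tube 4 = 3600
[tube 2]/[tube 4] = (factor to tube 4)/(factor to tube 2) = 3600/72 = 50.0

50.0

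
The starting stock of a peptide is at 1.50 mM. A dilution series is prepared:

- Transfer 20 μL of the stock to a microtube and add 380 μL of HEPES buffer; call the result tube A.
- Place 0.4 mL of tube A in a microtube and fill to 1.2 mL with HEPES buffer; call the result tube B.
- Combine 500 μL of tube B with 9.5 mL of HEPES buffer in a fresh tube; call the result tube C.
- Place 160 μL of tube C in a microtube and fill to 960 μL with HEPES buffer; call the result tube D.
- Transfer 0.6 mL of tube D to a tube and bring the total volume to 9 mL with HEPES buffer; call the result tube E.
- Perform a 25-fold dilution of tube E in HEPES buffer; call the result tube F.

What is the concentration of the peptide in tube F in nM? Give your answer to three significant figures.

0.556 nM

Step 1: 20 μL + 380 μL = 400 μL total → factor 400/20 = 20
Step 2: 0.4 mL brought to 1.2 mL → factor 1.2/0.4 = 3
Step 3: 500 μL + 9.5 mL = 10000 μL total → factor 10000/500 = 20
Step 4: 160 μL brought to 960 μL → factor 960/160 = 6
Step 5: 0.6 mL brought to 9 mL → factor 9/0.6 = 15
Step 6: 25-fold → factor 25
Dilution factor through tube F = 20 × 3 × 20 × 6 × 15 × 25 = 2.7 × 10^6
[tube F] = 1.50 mM / 2.7 × 10^6 = 5.556 × 10^-7 mM = 0.556 nM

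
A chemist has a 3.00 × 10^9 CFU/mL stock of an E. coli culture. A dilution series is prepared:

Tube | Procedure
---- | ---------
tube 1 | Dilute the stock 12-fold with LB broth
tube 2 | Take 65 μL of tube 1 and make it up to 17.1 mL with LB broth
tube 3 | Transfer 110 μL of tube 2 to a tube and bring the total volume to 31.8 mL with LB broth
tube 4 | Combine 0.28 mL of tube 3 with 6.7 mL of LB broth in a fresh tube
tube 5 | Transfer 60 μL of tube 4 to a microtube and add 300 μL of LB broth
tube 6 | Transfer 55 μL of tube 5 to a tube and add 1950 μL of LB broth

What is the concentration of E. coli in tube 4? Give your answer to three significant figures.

132 CFU/mL

Step 1: 12-fold → factor 12
Step 2: 65 μL brought to 17.1 mL → factor 17100/65 = 263.08
Step 3: 110 μL brought to 31.8 mL → factor 31800/110 = 289.09
Step 4: 0.28 mL + 6.7 mL = 6.98 mL total → factor 6.98/0.28 = 24.929
Dilution factor through tube 4 = 12 × 263.08 × 289.09 × 24.929 = 2.2751 × 10^7
[tube 4] = 3.00 × 10^9 CFU/mL / 2.2751 × 10^7 = 132 CFU/mL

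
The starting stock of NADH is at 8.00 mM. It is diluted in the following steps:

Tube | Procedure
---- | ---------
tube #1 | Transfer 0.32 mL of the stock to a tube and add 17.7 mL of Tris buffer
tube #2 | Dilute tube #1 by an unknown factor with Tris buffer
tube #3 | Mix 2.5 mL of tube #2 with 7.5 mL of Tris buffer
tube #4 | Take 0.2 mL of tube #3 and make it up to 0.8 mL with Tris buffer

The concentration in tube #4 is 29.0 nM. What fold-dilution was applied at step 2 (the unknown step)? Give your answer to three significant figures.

Step 1: 0.32 mL + 17.7 mL = 18.02 mL total → factor 18.02/0.32 = 56.312
Step 2: unknown factor x
Step 3: 2.5 mL + 7.5 mL = 10 mL total → factor 10/2.5 = 4
Step 4: 0.2 mL brought to 0.8 mL → factor 0.8/0.2 = 4
Product of known-step factors = 901
Overall factor = 8.00 mM / (29.0 nM) = 2.7586 × 10^5
x = 2.7586 × 10^5 / 901 = 306

306-fold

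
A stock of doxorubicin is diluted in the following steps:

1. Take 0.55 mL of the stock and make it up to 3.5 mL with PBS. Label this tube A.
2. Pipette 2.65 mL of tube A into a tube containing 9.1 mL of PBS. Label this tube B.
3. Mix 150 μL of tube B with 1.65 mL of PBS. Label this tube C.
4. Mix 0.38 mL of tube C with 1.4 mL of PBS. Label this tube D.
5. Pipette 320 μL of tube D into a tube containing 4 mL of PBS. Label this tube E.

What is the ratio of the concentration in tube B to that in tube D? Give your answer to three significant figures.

56.2

Step 1: 0.55 mL brought to 3.5 mL → factor 3.5/0.55 = 6.3636
Step 2: 2.65 mL + 9.1 mL = 11.75 mL total → factor 11.75/2.65 = 4.434
Step 3: 150 μL + 1.65 mL = 1800 μL total → factor 1800/150 = 12
Step 4: 0.38 mL + 1.4 mL = 1.78 mL total → factor 1.78/0.38 = 4.6842
Dilution factor to tube B = 28.216; to tube D = 1586
[tube B]/[tube D] = (factor to tube D)/(factor to tube B) = 1586/28.216 = 56.2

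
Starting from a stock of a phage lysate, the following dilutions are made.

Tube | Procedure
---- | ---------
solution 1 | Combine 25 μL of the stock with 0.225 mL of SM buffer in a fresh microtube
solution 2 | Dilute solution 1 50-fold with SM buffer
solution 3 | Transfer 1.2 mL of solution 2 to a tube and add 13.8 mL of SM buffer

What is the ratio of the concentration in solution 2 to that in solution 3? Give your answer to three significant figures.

Step 1: 25 μL + 0.225 mL = 250 μL total → factor 250/25 = 10
Step 2: 50-fold → factor 50
Step 3: 1.2 mL + 13.8 mL = 15 mL total → factor 15/1.2 = 12.5
Dilution factor to solution 2 = 500; to solution 3 = 6250
[solution 2]/[solution 3] = (factor to solution 3)/(factor to solution 2) = 6250/500 = 12.5

12.5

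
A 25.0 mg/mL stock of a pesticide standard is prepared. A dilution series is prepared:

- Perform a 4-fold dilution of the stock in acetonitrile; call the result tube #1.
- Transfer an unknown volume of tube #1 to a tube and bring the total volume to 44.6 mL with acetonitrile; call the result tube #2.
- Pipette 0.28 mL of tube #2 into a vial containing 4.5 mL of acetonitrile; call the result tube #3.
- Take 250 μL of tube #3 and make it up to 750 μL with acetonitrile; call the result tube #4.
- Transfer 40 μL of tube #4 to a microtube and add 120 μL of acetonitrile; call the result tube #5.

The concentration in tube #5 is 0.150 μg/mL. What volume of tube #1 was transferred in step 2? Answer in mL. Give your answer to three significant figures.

0.219 mL

Step 1: 4-fold → factor 4
Step 2: v brought to 44.6 mL → factor = 44.6 mL/v
Step 3: 0.28 mL + 4.5 mL = 4.78 mL total → factor 4.78/0.28 = 17.071
Step 4: 250 μL brought to 750 μL → factor 750/250 = 3
Step 5: 40 μL + 120 μL = 160 μL total → factor 160/40 = 4
Product of known-step factors = 819.43
Overall factor = 25.0 mg/mL / (0.150 μg/mL) = 1.6667 × 10^5
Step-2 factor = 1.6667 × 10^5 / 819.43 = 203.39
v = 44.6 mL / 203.39 = 0.219 mL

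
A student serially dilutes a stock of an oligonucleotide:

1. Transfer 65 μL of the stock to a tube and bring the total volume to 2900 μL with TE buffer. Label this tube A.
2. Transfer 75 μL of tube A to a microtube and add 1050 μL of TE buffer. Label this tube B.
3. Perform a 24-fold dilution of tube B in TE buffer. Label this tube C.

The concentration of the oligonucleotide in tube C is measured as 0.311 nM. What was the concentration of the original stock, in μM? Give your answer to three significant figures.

5.00 μM

Step 1: 65 μL brought to 2900 μL → factor 2900/65 = 44.615
Step 2: 75 μL + 1050 μL = 1125 μL total → factor 1125/75 = 15
Step 3: 24-fold → factor 24
Overall dilution factor = 44.615 × 15 × 24 = 16062
Stock = 0.311 nM × 16062 = 4995 nM = 5.00 μM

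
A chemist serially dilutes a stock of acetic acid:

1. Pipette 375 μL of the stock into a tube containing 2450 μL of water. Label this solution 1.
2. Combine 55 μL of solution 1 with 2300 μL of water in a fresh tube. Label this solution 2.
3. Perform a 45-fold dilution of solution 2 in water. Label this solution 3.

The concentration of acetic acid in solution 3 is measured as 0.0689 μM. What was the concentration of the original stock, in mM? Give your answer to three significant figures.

1.00 mM

Step 1: 375 μL + 2450 μL = 2825 μL total → factor 2825/375 = 7.5333
Step 2: 55 μL + 2300 μL = 2355 μL total → factor 2355/55 = 42.818
Step 3: 45-fold → factor 45
Overall dilution factor = 7.5333 × 42.818 × 45 = 14515
Stock = 0.0689 μM × 14515 = 1000 μM = 1.00 mM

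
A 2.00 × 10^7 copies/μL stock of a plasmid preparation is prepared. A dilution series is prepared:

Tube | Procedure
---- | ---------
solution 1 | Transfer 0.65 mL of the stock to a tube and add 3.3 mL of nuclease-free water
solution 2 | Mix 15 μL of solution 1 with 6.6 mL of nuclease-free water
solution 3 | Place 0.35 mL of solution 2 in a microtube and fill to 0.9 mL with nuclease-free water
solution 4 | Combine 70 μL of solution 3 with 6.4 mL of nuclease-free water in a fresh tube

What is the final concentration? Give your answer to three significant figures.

31.4 copies/μL

Step 1: 0.65 mL + 3.3 mL = 3.95 mL total → factor 3.95/0.65 = 6.0769
Step 2: 15 μL + 6.6 mL = 6615 μL total → factor 6615/15 = 441
Step 3: 0.35 mL brought to 0.9 mL → factor 0.9/0.35 = 2.5714
Step 4: 70 μL + 6.4 mL = 6470 μL total → factor 6470/70 = 92.429
Overall dilution factor = 6.0769 × 441 × 2.5714 × 92.429 = 6.3695 × 10^5
Final = 2.00 × 10^7 copies/μL / 6.3695 × 10^5 = 31.4 copies/μL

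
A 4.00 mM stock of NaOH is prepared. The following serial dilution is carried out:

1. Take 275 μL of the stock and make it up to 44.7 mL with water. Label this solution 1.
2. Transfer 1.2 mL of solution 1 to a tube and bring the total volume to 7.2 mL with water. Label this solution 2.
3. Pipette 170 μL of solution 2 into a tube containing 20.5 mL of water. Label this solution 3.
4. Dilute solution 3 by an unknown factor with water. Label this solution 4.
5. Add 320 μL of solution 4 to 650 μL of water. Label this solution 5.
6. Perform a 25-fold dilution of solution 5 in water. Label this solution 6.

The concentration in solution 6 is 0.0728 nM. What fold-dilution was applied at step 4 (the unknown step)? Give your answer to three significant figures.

Step 1: 275 μL brought to 44.7 mL → factor 44700/275 = 162.55
Step 2: 1.2 mL brought to 7.2 mL → factor 7.2/1.2 = 6
Step 3: 170 μL + 20.5 mL = 20670 μL total → factor 20670/170 = 121.59
Step 4: unknown factor x
Step 5: 320 μL + 650 μL = 970 μL total → factor 970/320 = 3.0312
Step 6: 25-fold → factor 25
Product of known-step factors = 8.9863 × 10^6
Overall factor = 4.00 mM / (0.0728 nM) = 5.4945 × 10^7
x = 5.4945 × 10^7 / 8.9863 × 10^6 = 6.11

6.11-fold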